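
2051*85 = 174335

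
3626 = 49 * 74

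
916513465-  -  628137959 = 1544651424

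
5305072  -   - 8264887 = 13569959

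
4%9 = 4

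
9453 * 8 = 75624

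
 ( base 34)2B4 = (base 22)5c6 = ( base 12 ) 1682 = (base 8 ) 5202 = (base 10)2690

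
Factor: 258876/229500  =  3^1 * 5^( - 3) * 47^1= 141/125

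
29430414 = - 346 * ( - 85059)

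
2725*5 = 13625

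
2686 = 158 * 17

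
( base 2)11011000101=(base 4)123011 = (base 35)1EI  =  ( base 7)5024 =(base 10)1733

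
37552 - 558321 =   -  520769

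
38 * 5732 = 217816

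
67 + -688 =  - 621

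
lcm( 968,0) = 0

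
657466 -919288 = - 261822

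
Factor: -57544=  - 2^3*7193^1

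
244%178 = 66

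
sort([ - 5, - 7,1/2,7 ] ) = [ - 7, -5, 1/2,7] 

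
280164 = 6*46694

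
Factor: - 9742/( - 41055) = 2^1 * 3^( - 1)* 5^( - 1)*7^(-1) * 17^( - 1)*23^( - 1 ) * 4871^1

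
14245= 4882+9363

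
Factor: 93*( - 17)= -3^1*17^1 * 31^1 = - 1581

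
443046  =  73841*6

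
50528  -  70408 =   -  19880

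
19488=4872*4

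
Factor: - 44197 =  - 193^1*229^1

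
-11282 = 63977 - 75259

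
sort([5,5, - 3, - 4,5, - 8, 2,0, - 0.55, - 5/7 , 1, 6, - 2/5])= [-8, - 4, - 3, -5/7, - 0.55, - 2/5,0,1, 2,5,5,5, 6]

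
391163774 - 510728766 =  - 119564992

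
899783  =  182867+716916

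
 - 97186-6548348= - 6645534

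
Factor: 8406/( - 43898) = - 9/47= -3^2*47^( - 1 )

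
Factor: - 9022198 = - 2^1* 4511099^1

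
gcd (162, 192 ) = 6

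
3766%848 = 374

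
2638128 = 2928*901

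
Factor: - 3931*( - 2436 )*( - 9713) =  - 2^2*3^1*7^1*11^1*29^1*883^1*3931^1  =  - 93010872108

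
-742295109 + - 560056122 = - 1302351231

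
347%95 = 62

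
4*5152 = 20608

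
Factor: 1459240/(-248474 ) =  - 729620/124237 =- 2^2*5^1*191^2 * 283^( - 1 ) * 439^( - 1 ) 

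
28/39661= 28/39661 = 0.00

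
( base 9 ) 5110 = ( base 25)5oa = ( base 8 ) 7227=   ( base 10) 3735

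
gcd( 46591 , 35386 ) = 1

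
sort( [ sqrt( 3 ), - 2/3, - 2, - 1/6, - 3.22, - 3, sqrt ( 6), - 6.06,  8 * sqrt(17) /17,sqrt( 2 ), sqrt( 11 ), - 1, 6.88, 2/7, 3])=[ - 6.06, - 3.22, - 3 , - 2, - 1 ,-2/3, - 1/6, 2/7, sqrt( 2 ),  sqrt(3), 8*sqrt (17 )/17,sqrt( 6), 3,sqrt( 11 ), 6.88 ] 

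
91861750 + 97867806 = 189729556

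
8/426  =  4/213 = 0.02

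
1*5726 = 5726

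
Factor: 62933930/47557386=3^( - 2)*5^1 * 2642077^( - 1)*6293393^1 = 31466965/23778693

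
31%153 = 31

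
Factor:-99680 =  - 2^5*5^1*7^1*89^1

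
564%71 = 67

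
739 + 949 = 1688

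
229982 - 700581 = -470599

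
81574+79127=160701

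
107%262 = 107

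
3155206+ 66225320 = 69380526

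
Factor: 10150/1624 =2^( - 2 )*5^2 = 25/4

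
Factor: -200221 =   -  7^1* 28603^1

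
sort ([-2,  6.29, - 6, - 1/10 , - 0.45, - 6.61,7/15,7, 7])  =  [ - 6.61 , - 6, - 2, - 0.45, - 1/10,7/15, 6.29,7,7]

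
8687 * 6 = 52122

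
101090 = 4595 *22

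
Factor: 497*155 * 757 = 5^1 * 7^1*31^1*71^1*757^1 =58315495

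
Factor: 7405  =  5^1 *1481^1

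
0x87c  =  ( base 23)42A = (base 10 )2172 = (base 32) 23S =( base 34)1TU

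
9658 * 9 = 86922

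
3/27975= 1/9325 = 0.00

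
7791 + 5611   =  13402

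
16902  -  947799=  - 930897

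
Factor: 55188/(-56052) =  - 3^( - 1)*7^1*73^1 * 173^( - 1) = - 511/519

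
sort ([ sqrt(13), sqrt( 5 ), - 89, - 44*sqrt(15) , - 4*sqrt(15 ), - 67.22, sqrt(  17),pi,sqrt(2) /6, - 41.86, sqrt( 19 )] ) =[ - 44 *sqrt ( 15), - 89 , - 67.22, - 41.86, - 4*sqrt( 15 ),sqrt(2 )/6,sqrt(5) , pi,sqrt( 13 ), sqrt(  17), sqrt(19 )]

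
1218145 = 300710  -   - 917435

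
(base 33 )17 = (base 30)1a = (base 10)40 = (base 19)22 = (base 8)50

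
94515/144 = 656 + 17/48 = 656.35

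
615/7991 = 615/7991 = 0.08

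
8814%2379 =1677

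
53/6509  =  53/6509  =  0.01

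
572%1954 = 572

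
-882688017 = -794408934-88279083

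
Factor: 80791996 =2^2 * 281^1 * 71879^1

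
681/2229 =227/743 = 0.31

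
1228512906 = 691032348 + 537480558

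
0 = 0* ( - 473 ) 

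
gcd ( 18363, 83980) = 1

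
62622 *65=4070430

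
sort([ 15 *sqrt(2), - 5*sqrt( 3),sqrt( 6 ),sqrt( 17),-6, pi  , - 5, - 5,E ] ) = [ - 5*sqrt( 3),  -  6 , - 5, - 5 , sqrt(6),E,pi, sqrt( 17),15 * sqrt( 2 )] 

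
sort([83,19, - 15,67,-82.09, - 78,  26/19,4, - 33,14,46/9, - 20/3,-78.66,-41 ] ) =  [ - 82.09, - 78.66, - 78,  -  41, - 33,-15, - 20/3, 26/19,4, 46/9,14,19, 67,83]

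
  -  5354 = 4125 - 9479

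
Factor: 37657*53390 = 2^1*5^1*19^1*281^1*  37657^1  =  2010507230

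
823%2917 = 823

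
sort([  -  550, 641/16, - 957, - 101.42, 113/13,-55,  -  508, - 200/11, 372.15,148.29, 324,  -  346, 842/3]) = [-957,  -  550, - 508, -346, - 101.42, - 55,  -  200/11,113/13,641/16, 148.29, 842/3,324,372.15]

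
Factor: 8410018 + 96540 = 2^1*223^1*19073^1 = 8506558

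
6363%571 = 82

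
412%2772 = 412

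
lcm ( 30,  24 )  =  120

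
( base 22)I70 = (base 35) 78B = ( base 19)15AC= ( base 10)8866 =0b10001010100010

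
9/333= 1/37 = 0.03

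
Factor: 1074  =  2^1 *3^1*179^1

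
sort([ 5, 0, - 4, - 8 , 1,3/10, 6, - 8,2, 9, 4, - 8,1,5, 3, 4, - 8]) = [ - 8 , - 8, - 8, - 8, - 4, 0 , 3/10 , 1, 1, 2,3,4,4,5,5, 6, 9 ]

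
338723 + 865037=1203760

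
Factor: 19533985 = 5^1*3906797^1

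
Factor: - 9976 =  - 2^3*29^1*43^1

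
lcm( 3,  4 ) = 12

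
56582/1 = 56582 = 56582.00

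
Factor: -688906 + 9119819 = 8430913  =  8430913^1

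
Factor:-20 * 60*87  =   -2^4*3^2*5^2 * 29^1=- 104400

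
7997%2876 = 2245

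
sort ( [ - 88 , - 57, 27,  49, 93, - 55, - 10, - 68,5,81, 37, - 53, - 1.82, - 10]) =[ - 88,-68, - 57 , - 55, - 53, - 10,-10, - 1.82, 5, 27,37 , 49,81 , 93 ]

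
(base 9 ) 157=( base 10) 133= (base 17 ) 7E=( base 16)85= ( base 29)4h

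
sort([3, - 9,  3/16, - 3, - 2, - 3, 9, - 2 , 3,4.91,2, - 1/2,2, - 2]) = [- 9, - 3, - 3, - 2, - 2, - 2, - 1/2,  3/16,2,2,3, 3, 4.91,9]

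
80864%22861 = 12281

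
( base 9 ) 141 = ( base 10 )118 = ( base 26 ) 4e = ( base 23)53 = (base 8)166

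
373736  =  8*46717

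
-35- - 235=200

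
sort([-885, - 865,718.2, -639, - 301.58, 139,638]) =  [  -  885,-865, - 639, - 301.58,139,638 , 718.2 ] 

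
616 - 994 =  - 378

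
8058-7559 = 499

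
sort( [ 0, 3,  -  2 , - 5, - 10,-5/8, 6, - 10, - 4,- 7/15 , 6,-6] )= [-10, - 10, - 6 ,-5,-4, - 2, - 5/8, - 7/15,0,  3, 6,6]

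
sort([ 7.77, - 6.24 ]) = [ - 6.24,7.77]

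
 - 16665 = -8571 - 8094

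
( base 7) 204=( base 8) 146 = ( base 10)102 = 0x66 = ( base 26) 3o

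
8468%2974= 2520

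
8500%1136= 548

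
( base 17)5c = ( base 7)166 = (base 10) 97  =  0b1100001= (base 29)3a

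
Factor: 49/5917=7^2*61^ (- 1)*97^(-1 ) 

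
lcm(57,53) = 3021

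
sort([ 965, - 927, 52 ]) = [ -927, 52, 965]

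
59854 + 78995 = 138849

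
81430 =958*85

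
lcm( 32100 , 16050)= 32100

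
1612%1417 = 195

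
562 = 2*281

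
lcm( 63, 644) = 5796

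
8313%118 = 53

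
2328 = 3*776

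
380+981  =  1361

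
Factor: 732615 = 3^1*5^1*13^2*17^2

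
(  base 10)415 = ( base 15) 1CA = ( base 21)jg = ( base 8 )637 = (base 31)dc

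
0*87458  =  0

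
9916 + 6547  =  16463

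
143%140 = 3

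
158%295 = 158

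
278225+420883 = 699108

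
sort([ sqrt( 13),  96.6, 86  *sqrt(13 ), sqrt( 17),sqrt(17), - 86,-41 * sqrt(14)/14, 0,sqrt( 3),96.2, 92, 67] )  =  [-86, - 41 *sqrt ( 14)/14, 0,sqrt( 3), sqrt(13),sqrt(17 ),sqrt(17), 67,  92 , 96.2,  96.6,  86 * sqrt ( 13 )]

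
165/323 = 165/323= 0.51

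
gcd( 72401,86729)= 1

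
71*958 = 68018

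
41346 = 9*4594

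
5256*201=1056456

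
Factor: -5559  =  -3^1 * 17^1 * 109^1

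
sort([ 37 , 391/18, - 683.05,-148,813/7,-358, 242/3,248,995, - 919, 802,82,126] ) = [ - 919, - 683.05, - 358, - 148,391/18,37, 242/3, 82,  813/7,  126, 248, 802, 995]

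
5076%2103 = 870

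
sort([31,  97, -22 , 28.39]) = [ - 22,28.39, 31  ,  97]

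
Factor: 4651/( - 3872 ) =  - 2^ ( - 5)*11^( - 2)* 4651^1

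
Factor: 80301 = 3^1 * 13^1 * 29^1*71^1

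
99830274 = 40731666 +59098608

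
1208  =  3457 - 2249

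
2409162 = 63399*38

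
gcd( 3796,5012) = 4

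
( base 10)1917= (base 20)4fh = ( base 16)77D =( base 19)55h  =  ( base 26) 2lj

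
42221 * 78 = 3293238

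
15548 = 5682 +9866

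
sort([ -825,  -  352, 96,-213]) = [ - 825,  -  352,  -  213,  96] 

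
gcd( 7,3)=1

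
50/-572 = -1+261/286 = -0.09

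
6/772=3/386 =0.01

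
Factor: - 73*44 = -3212  =  -2^2 *11^1*73^1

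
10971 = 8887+2084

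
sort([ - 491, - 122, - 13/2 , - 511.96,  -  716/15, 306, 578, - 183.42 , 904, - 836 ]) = [ - 836, - 511.96, - 491, - 183.42,  -  122, - 716/15, - 13/2,306 , 578,904] 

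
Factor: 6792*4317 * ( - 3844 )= - 112710170016 = -2^5*3^2*31^2*283^1*1439^1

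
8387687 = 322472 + 8065215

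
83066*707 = 58727662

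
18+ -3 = 15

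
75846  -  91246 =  - 15400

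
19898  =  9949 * 2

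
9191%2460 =1811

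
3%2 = 1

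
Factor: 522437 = 109^1*4793^1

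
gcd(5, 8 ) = 1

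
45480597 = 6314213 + 39166384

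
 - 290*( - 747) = 216630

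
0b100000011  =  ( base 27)9g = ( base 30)8J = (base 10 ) 259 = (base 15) 124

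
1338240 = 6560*204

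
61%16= 13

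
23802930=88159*270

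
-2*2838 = -5676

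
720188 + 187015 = 907203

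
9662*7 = 67634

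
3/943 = 3/943 = 0.00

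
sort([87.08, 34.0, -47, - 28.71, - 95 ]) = [ - 95, - 47, - 28.71, 34.0 , 87.08 ]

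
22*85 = 1870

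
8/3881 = 8/3881 = 0.00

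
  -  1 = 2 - 3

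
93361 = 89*1049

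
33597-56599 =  - 23002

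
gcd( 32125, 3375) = 125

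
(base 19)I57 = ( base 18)126C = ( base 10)6600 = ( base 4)1213020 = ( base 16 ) 19C8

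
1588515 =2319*685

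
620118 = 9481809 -8861691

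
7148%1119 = 434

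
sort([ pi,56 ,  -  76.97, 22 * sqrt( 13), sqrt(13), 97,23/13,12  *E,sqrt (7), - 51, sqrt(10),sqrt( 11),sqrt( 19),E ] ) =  [- 76.97, - 51,23/13 , sqrt (7 ),E,pi, sqrt (10),  sqrt(11), sqrt( 13), sqrt(19 ), 12*E , 56,22*sqrt(13), 97 ]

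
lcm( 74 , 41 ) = 3034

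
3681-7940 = -4259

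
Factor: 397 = 397^1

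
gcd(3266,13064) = 3266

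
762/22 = 34 + 7/11 = 34.64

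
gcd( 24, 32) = 8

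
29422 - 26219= 3203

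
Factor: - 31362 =-2^1* 3^1*5227^1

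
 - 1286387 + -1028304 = -2314691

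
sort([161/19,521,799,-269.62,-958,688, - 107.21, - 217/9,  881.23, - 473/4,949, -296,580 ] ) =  [ - 958, - 296, - 269.62, - 473/4, - 107.21,- 217/9,  161/19,521,580, 688,799,881.23,949]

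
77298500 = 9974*7750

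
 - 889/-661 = 889/661 =1.34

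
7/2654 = 7/2654 =0.00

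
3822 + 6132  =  9954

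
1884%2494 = 1884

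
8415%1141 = 428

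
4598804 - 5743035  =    -  1144231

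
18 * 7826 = 140868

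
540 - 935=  - 395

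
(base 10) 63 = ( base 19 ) 36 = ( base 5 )223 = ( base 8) 77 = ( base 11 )58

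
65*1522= 98930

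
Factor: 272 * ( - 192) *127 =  - 2^10*3^1*  17^1 * 127^1=-6632448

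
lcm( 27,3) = 27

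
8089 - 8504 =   -  415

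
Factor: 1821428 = 2^2 * 7^2*9293^1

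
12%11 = 1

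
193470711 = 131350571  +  62120140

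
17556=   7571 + 9985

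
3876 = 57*68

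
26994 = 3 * 8998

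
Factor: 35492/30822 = 38/33 = 2^1*3^(-1) *11^(-1 )*19^1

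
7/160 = 7/160 = 0.04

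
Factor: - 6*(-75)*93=2^1*3^3*5^2*31^1  =  41850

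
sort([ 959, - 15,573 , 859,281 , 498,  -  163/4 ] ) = [-163/4,-15 , 281, 498,573,859,959]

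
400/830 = 40/83= 0.48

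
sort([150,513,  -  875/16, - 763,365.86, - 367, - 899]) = [ - 899, - 763, - 367, - 875/16,150,  365.86,  513]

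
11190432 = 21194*528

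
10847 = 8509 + 2338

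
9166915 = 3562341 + 5604574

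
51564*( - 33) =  - 1701612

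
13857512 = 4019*3448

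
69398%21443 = 5069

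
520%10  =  0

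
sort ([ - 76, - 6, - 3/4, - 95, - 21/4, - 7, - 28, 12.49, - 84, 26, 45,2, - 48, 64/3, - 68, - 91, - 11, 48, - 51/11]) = [ - 95, - 91, - 84,-76, - 68,-48, - 28,-11, - 7, - 6, - 21/4, - 51/11, - 3/4, 2,12.49, 64/3,26 , 45, 48]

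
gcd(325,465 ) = 5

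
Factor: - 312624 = - 2^4*3^2*13^1 *167^1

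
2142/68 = 63/2 = 31.50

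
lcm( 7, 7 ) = 7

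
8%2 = 0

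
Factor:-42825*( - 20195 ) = 3^1*5^3 * 7^1*571^1*577^1 = 864850875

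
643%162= 157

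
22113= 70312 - 48199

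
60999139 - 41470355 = 19528784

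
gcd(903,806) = 1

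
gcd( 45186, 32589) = 51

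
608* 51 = 31008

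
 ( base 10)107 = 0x6b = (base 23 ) 4F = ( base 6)255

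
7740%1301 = 1235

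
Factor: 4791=3^1*1597^1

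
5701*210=1197210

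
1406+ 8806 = 10212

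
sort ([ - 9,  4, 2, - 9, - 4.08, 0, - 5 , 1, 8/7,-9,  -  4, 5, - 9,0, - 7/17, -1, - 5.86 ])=[ - 9, - 9, - 9,-9,-5.86, - 5, - 4.08, - 4, - 1, - 7/17, 0,  0, 1, 8/7,2, 4,  5 ] 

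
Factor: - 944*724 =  - 2^6*59^1*181^1=- 683456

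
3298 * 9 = 29682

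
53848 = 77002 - 23154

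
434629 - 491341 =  - 56712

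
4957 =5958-1001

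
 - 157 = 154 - 311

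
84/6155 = 84/6155 = 0.01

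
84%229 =84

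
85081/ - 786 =  -  85081/786 = -  108.25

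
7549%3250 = 1049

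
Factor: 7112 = 2^3*7^1*127^1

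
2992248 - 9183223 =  - 6190975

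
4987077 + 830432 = 5817509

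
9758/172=4879/86 = 56.73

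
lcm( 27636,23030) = 138180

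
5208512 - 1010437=4198075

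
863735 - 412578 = 451157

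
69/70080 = 23/23360 = 0.00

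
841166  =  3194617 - 2353451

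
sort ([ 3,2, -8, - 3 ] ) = [ -8, - 3, 2, 3 ] 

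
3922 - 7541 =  - 3619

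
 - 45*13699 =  - 616455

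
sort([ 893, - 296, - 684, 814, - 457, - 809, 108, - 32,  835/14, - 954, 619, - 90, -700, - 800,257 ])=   [-954, - 809, - 800, - 700,  -  684, - 457, - 296, - 90, - 32, 835/14,108,257,619,814, 893 ] 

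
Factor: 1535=5^1*307^1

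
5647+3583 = 9230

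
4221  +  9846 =14067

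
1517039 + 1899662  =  3416701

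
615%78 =69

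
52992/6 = 8832 = 8832.00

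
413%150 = 113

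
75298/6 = 12549 + 2/3=12549.67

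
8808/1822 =4 + 760/911 = 4.83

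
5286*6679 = 35305194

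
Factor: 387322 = 2^1 * 13^1*14897^1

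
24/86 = 12/43 =0.28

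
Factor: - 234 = -2^1*3^2*13^1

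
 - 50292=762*(  -  66)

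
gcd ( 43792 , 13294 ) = 782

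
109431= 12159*9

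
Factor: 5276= 2^2 * 1319^1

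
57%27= 3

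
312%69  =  36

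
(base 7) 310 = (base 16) 9a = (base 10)154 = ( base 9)181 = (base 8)232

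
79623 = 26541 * 3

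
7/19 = 7/19  =  0.37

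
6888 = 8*861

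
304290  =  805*378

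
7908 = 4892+3016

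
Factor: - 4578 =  - 2^1 * 3^1 *7^1 *109^1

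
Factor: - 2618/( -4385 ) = 2^1 * 5^( - 1) * 7^1*11^1 * 17^1*877^ ( - 1) 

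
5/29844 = 5/29844 = 0.00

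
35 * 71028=2485980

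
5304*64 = 339456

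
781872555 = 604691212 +177181343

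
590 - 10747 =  - 10157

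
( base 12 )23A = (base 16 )14e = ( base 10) 334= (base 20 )GE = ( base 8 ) 516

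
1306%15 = 1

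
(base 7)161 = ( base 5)332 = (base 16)5C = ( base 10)92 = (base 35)2M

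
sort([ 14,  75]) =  [14, 75]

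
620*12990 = 8053800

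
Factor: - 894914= -2^1*17^1*26321^1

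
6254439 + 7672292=13926731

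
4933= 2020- - 2913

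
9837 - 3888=5949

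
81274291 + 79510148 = 160784439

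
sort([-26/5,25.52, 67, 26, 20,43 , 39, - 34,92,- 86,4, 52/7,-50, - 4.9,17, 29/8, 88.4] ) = [-86, - 50,-34, - 26/5, - 4.9, 29/8, 4,52/7,17,20, 25.52,  26, 39, 43, 67, 88.4, 92] 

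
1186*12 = 14232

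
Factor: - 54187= - 7^1*7741^1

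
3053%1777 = 1276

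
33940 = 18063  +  15877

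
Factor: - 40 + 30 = -2^1 * 5^1 = -  10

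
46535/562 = 82 + 451/562 = 82.80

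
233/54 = 4 + 17/54  =  4.31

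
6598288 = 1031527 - -5566761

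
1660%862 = 798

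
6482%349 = 200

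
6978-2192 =4786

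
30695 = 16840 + 13855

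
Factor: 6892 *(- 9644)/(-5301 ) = 66466448/5301= 2^4*3^(-2)*19^( - 1)*31^( - 1 ) * 1723^1*2411^1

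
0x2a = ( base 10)42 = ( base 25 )1H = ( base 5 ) 132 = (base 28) 1E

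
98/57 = 98/57= 1.72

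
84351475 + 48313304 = 132664779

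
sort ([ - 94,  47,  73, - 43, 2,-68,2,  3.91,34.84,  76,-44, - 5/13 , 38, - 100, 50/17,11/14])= [- 100, - 94, - 68, - 44, - 43, - 5/13,11/14,2 , 2,50/17, 3.91,34.84,38,47,73, 76] 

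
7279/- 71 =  - 103+ 34/71 = - 102.52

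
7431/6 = 1238 + 1/2= 1238.50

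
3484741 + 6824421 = 10309162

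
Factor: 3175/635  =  5^1  =  5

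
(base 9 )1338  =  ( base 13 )5c6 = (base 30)13h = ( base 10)1007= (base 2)1111101111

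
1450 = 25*58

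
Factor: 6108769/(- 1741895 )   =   - 5^( - 1)*71^1*97^1*113^(-1)*887^1*3083^(-1)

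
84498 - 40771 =43727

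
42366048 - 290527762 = -248161714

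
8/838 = 4/419 = 0.01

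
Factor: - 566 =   -  2^1*283^1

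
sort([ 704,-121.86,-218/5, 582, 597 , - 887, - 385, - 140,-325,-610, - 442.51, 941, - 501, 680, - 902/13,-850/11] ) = [ - 887, - 610, - 501, - 442.51, -385, -325, - 140,-121.86, - 850/11, - 902/13, - 218/5, 582, 597,680, 704, 941 ]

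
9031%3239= 2553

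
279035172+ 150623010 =429658182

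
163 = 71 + 92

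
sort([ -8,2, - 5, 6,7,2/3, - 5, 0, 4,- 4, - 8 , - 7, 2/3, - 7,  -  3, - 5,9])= [ - 8, - 8, - 7, - 7,-5, - 5, -5, - 4, - 3,0,2/3,2/3,2, 4,6,7,9]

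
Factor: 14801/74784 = 2^(-5)*3^( - 1)*19^1 = 19/96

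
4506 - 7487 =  - 2981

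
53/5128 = 53/5128  =  0.01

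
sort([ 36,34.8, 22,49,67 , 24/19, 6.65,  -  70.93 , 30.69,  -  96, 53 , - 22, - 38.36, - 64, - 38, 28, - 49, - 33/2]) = [ - 96,-70.93,  -  64 , - 49, - 38.36, - 38, - 22, - 33/2,24/19 , 6.65,  22, 28 , 30.69,34.8,36 , 49, 53 , 67 ] 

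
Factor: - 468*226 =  - 105768 = -  2^3 * 3^2 * 13^1*113^1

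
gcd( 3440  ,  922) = 2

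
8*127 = 1016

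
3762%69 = 36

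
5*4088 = 20440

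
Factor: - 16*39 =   -  2^4*3^1*13^1 =-624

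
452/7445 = 452/7445=0.06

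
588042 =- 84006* ( - 7)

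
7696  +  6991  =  14687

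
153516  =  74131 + 79385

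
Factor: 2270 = 2^1*  5^1*227^1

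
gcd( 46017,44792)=1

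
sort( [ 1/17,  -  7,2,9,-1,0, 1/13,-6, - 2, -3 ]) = [-7, - 6, - 3, - 2 , - 1, 0, 1/17,1/13, 2, 9 ]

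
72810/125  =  582+12/25 = 582.48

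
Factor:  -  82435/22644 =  - 2^( - 2)* 3^( - 2 )*5^1*17^ (-1 ) * 37^( - 1)*16487^1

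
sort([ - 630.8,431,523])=[ - 630.8,431,523]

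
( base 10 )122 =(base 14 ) 8a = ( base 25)4m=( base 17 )73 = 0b1111010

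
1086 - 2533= - 1447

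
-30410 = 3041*( - 10)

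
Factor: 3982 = 2^1*11^1*181^1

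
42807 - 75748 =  - 32941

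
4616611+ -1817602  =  2799009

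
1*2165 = 2165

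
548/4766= 274/2383= 0.11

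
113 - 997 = - 884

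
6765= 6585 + 180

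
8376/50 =167 + 13/25 = 167.52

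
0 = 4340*0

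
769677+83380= 853057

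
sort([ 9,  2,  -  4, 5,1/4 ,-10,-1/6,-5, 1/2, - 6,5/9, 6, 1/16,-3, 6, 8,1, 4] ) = [ - 10, - 6, - 5, -4,-3, - 1/6,1/16,  1/4, 1/2, 5/9,1,2, 4, 5, 6, 6, 8, 9 ] 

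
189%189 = 0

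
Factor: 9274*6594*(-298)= - 2^3*3^1*7^1*149^1 * 157^1*4637^1=   - 18223521288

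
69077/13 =5313 + 8/13 = 5313.62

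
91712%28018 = 7658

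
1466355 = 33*44435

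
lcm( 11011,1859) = 143143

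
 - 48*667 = -32016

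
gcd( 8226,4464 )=18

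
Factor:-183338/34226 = - 29^2*157^( - 1) =- 841/157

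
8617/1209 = 7 + 154/1209 = 7.13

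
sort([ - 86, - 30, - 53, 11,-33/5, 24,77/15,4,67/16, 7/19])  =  [- 86, - 53, - 30,-33/5, 7/19, 4,67/16,77/15, 11  ,  24]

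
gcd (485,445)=5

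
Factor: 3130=2^1 * 5^1 *313^1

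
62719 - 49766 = 12953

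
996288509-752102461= 244186048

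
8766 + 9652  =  18418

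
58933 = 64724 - 5791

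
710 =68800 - 68090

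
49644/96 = 517 + 1/8 = 517.12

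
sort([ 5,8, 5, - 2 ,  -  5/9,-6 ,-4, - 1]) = [ - 6, - 4, - 2 , - 1,  -  5/9, 5, 5,8]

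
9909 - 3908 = 6001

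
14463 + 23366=37829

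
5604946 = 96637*58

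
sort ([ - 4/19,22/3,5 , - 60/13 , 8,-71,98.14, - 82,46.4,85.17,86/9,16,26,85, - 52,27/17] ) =[ - 82, - 71, - 52, - 60/13 ,-4/19, 27/17,5,22/3, 8,86/9, 16 , 26,46.4, 85, 85.17,98.14] 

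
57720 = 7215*8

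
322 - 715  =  -393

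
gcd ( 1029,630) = 21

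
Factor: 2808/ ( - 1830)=-2^2*3^2*5^( - 1 )*13^1*61^( - 1)  =  -468/305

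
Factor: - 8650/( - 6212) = 4325/3106 =2^( - 1 )*5^2*173^1*1553^( - 1)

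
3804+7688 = 11492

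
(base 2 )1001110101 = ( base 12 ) 445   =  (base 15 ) 2BE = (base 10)629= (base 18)1gh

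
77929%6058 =5233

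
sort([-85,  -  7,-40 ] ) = [ - 85, - 40,-7]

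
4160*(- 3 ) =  -12480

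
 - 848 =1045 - 1893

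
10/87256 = 5/43628 = 0.00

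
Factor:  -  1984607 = - 19^1*67^1*1559^1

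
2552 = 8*319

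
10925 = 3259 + 7666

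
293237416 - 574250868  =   - 281013452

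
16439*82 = 1347998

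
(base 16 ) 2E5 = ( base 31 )ns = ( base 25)14G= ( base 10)741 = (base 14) 3AD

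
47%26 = 21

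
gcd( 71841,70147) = 77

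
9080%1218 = 554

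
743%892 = 743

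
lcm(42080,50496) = 252480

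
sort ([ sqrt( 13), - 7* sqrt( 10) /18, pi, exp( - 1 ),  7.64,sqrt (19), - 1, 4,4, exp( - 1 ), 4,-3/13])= [-7*sqrt( 10)/18 , - 1,-3/13, exp( - 1), exp( - 1), pi,sqrt ( 13), 4,  4,  4, sqrt( 19 ),7.64]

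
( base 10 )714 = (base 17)280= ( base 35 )KE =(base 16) 2ca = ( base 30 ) no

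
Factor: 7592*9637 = 2^3*13^1*23^1 * 73^1 * 419^1=73164104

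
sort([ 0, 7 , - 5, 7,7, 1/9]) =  [-5, 0,  1/9 , 7,7,7]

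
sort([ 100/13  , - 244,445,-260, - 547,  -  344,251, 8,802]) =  [ - 547, - 344,-260, - 244,100/13,8, 251, 445,802] 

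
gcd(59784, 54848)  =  8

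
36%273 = 36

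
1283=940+343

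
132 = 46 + 86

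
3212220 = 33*97340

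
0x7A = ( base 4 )1322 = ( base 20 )62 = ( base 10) 122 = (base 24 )52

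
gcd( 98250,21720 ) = 30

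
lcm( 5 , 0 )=0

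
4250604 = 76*55929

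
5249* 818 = 4293682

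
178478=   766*233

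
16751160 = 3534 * 4740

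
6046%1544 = 1414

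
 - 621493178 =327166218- 948659396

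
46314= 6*7719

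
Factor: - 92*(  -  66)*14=2^4*3^1*7^1  *  11^1*23^1 = 85008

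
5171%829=197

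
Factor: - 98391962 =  - 2^1*47^1* 181^1*5783^1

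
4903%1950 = 1003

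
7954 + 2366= 10320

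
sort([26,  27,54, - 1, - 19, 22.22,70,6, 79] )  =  [ - 19, - 1,6,22.22,26,27, 54,70, 79] 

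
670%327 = 16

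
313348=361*868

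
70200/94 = 35100/47=746.81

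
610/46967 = 610/46967 = 0.01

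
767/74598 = 767/74598= 0.01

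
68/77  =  68/77  =  0.88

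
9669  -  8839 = 830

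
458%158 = 142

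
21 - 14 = 7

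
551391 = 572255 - 20864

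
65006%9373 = 8768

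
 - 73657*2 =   -  147314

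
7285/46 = 158 +17/46 = 158.37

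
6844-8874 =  - 2030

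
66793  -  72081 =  - 5288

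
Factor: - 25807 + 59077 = 33270 = 2^1*3^1*5^1*1109^1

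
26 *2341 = 60866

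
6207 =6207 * 1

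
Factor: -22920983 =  - 22920983^1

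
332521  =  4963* 67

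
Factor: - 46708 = - 2^2*11677^1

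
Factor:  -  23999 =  - 103^1*233^1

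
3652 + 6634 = 10286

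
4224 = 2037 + 2187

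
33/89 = 33/89 = 0.37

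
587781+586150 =1173931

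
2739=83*33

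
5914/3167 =5914/3167 = 1.87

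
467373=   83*5631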